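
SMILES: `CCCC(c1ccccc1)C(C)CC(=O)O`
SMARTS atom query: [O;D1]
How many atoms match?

2

The query [O;D1] means: aliphatic oxygen bonded to exactly one heavy atom.
Check the 16 heavy atoms by environment: 3× C (D2) → no; 3× C (D3) → no; 1× c (aromatic, D3) → no; 5× c (aromatic, D2) → no; 2× C (D1) → no; 2× O (D1) → match.
That gives 2 matching atoms.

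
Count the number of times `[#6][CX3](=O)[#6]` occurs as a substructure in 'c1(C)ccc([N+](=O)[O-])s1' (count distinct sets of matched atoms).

0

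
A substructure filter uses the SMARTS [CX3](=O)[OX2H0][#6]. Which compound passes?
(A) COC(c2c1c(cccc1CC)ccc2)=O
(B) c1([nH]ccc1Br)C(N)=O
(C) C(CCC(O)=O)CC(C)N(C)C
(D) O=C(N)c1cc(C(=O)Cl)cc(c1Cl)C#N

A

[CX3](=O)[OX2H0][#6] describes a carbonyl carbon bonded to an oxygen that is itself bonded to carbon (no H on that O) (an ester).
(A) contains a methyl-ester group (-C(=O)OCH3), which satisfies every atom and bond constraint.
(B) has a primary amide (-C(=O)NH2) but the carbonyl is bonded to N, not to an O-C linkage.
(C) has a carboxylic acid group (-C(=O)OH) but the singly-bonded O carries H (OX2H1, not H0).
(D) has a primary amide (-C(=O)NH2) but the carbonyl is bonded to N, not to an O-C linkage.
So the answer is (A).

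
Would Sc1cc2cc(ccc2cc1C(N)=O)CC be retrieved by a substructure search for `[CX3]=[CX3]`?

No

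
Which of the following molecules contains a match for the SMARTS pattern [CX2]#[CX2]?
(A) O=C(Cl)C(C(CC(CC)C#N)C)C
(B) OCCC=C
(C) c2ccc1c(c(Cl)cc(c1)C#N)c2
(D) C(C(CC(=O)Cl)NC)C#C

D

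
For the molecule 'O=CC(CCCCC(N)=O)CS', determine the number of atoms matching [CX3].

2

The query [CX3] means: C with X3: aliphatic carbon with exactly 3 total connections.
Check the 12 heavy atoms by environment: 6× C (X4) → no; 1× S (X2) → no; 2× C (X3) → match; 2× O (X1) → no; 1× N (X3) → no.
That gives 2 matching atoms.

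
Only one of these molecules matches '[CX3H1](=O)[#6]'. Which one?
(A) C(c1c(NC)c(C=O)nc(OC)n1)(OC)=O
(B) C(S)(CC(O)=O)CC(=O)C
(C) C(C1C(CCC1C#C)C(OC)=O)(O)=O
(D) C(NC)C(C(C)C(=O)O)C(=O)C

[CX3H1](=O)[#6] describes an sp2 carbon with one H, double-bonded to O and single-bonded to carbon (an aldehyde).
(A) contains an aldehyde (-CHO), which satisfies every atom and bond constraint.
(B) has an acetyl/ketone group (-C(=O)CH3) but the carbonyl carbon has H0 (two carbon neighbours), not H1.
(C) has a carboxylic acid group (-C(=O)OH) but the carbonyl carbon has H0 and is bonded to O, not H1.
(D) has an acetyl/ketone group (-C(=O)CH3) but the carbonyl carbon has H0 (two carbon neighbours), not H1.
So the answer is (A).

A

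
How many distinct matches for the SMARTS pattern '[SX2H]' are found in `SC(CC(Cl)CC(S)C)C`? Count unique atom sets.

2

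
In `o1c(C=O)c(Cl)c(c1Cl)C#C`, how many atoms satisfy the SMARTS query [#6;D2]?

The query [#6;D2] means: any carbon bonded to exactly two heavy atoms.
Check the 11 heavy atoms by environment: 1× o (aromatic, D2) → no; 4× c (aromatic, D3) → no; 2× C (D2) → match; 1× O (D1) → no; 2× Cl (D1) → no; 1× C (D1) → no.
That gives 2 matching atoms.

2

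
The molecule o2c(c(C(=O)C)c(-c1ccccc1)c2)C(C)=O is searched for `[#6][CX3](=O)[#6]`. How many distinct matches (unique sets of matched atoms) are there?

2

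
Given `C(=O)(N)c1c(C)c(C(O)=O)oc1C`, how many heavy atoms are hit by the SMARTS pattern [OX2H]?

1

Check the 13 heavy atoms by environment: 1× o (aromatic, H0, X2) → no; 4× c (aromatic, H0, X3) → no; 2× C (H0, X3) → no; 2× O (H0, X1) → no; 1× O (H1, X2) → match; 2× C (H3, X4) → no; 1× N (H2, X3) → no.
That gives 1 matching atom.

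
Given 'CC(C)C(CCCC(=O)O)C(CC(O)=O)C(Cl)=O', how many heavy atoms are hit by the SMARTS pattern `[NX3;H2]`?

0

The query [NX3;H2] means: aliphatic N with 3 total connections, two of them H — an -NH2 nitrogen (amine or amide).
Check the 18 heavy atoms by environment: 4× C (H2, X4) → no; 3× C (H1, X4) → no; 3× C (H0, X3) → no; 3× O (H0, X1) → no; 1× Cl (H0, X1) → no; 2× O (H1, X2) → no; 2× C (H3, X4) → no.
No environment satisfies the query, so 0 matching atoms.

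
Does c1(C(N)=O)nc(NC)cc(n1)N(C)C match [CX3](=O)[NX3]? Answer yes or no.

The pattern [CX3](=O)[NX3] describes a carbonyl carbon bonded to a trivalent nitrogen — an amide.
The molecule carries a primary amide (-C(=O)NH2), whose atoms satisfy every constraint of the query, so the pattern matches.

Yes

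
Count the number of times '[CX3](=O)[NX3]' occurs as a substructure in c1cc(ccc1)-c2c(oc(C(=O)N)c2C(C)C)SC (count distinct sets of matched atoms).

[CX3](=O)[NX3] is the SMARTS for an amide: a carbonyl carbon bonded to a trivalent nitrogen.
Exactly one fragment in the molecule meets all constraints, giving 1 match.

1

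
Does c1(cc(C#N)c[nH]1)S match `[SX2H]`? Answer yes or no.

Yes

The pattern [SX2H] describes an aliphatic sulfur with two connections, one being H — a thiol.
The molecule carries a thiol (-SH), whose atoms satisfy every constraint of the query, so the pattern matches.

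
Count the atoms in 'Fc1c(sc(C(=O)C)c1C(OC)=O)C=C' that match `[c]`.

4

Check the 15 heavy atoms by environment: 1× s (aromatic) → no; 4× c (aromatic) → match; 6× C → no; 3× O → no; 1× F → no.
That gives 4 matching atoms.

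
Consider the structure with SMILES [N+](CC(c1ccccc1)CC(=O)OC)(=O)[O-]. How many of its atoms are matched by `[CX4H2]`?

The query [CX4H2] means: sp3 carbon (X4) with exactly two hydrogens.
Check the 16 heavy atoms by environment: 2× C (H2, X4) → match; 1× C (H1, X4) → no; 1× c (aromatic, H0, X3) → no; 5× c (aromatic, H1, X3) → no; 1× C (H0, X3) → no; 2× O (H0, X1) → no; 1× O (H0, X2) → no; 1× C (H3, X4) → no; 1× N (charge +1, H0, X3) → no; 1× O (charge -1, H0, X1) → no.
That gives 2 matching atoms.

2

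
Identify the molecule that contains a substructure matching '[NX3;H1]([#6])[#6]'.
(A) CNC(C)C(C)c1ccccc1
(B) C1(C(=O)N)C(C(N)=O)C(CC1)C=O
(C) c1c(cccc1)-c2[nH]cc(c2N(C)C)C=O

A

[NX3;H1]([#6])[#6] describes a trivalent nitrogen with one H, bonded to two carbons (a secondary amine).
(A) contains an N-methylamino group (-NHCH3), which satisfies every atom and bond constraint.
(B) has a primary amide (-C(=O)NH2) but the -C(=O)NH2 nitrogen has H2, not H1.
(C) has a dimethylamino group (-N(CH3)2) but the nitrogen has H0, not H1.
So the answer is (A).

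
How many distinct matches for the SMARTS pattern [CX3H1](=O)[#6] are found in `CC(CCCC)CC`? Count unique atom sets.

0

[CX3H1](=O)[#6] is the SMARTS for an aldehyde: an sp2 carbon with one H, double-bonded to O and single-bonded to carbon.
No fragment in the molecule satisfies every constraint, giving 0 matches.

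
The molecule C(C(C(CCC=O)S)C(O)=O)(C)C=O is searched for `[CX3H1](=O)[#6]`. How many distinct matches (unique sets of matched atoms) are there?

2

[CX3H1](=O)[#6] is the SMARTS for an aldehyde: an sp2 carbon with one H, double-bonded to O and single-bonded to carbon.
The molecule carries 2 separate instances of an aldehyde (-CHO) meeting every constraint; each maps to a distinct set of atoms, giving 2 matches.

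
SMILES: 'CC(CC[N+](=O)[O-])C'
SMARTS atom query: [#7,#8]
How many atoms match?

The query [#7,#8] means: nitrogen or oxygen (comma = OR).
Check the 8 heavy atoms by environment: 5× C → no; 1× N (charge +1) → match; 1× O (charge -1) → match; 1× O → match.
Summing the matching environments: 1 + 1 + 1 = 3 matching atoms.

3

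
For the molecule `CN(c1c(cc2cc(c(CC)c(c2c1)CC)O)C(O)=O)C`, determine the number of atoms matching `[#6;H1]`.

3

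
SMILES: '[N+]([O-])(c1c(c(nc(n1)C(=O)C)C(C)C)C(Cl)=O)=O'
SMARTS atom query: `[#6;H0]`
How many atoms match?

6

The query [#6;H0] means: any carbon with no attached hydrogen.
Check the 18 heavy atoms by environment: 2× n (aromatic, H0) → no; 4× c (aromatic, H0) → match; 2× C (H0) → match; 3× O (H0) → no; 1× Cl (H0) → no; 3× C (H3) → no; 1× C (H1) → no; 1× N (charge +1, H0) → no; 1× O (charge -1, H0) → no.
Summing the matching environments: 4 + 2 = 6 matching atoms.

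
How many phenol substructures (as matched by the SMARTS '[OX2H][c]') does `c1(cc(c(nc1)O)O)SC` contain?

2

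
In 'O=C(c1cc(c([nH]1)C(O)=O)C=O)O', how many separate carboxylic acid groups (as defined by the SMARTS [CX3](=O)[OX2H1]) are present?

2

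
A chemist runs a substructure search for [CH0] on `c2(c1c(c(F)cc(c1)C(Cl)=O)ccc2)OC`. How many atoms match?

Check the 16 heavy atoms by environment: 5× c (aromatic, H0) → no; 5× c (aromatic, H1) → no; 2× O (H0) → no; 1× C (H3) → no; 1× C (H0) → match; 1× Cl (H0) → no; 1× F (H0) → no.
That gives 1 matching atom.

1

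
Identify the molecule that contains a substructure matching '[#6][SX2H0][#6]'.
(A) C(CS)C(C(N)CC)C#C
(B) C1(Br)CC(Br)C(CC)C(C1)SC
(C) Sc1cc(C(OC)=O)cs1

B

[#6][SX2H0][#6] describes an aliphatic sulfur bridging two carbons with no H on the sulfur (a thioether).
(A) has a thiol (-SH) but the sulfur has H1, not H0 bridging two carbons.
(B) contains a methylthio ether (-SCH3), which satisfies every atom and bond constraint.
(C) has a thiol (-SH) but the sulfur has H1, not H0 bridging two carbons.
So the answer is (B).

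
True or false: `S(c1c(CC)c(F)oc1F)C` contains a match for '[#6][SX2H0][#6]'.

True

The pattern [#6][SX2H0][#6] describes an aliphatic sulfur bridging two carbons with no H on the sulfur — a thioether.
The molecule carries a methylthio ether (-SCH3), whose atoms satisfy every constraint of the query, so the pattern matches.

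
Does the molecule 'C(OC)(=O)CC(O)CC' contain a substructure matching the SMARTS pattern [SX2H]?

No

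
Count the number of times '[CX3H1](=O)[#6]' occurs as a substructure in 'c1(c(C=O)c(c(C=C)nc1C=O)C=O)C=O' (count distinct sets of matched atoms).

[CX3H1](=O)[#6] is the SMARTS for an aldehyde: an sp2 carbon with one H, double-bonded to O and single-bonded to carbon.
The molecule carries 4 separate instances of an aldehyde (-CHO) meeting every constraint; each maps to a distinct set of atoms, giving 4 matches.

4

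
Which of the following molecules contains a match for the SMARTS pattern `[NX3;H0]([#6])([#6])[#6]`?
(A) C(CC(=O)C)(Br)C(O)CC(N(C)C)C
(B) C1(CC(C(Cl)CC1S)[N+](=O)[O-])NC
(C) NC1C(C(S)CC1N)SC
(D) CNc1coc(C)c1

A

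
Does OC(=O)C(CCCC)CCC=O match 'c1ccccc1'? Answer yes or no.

No

The pattern c1ccccc1 describes six aromatic carbons in a ring — a benzene ring.
The closest candidate here is a methyl group (-CH3), but no six-membered all-carbon aromatic ring is present. No other fragment satisfies the full query, so there is no match.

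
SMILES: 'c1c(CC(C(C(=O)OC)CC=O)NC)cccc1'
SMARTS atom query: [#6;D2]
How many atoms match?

8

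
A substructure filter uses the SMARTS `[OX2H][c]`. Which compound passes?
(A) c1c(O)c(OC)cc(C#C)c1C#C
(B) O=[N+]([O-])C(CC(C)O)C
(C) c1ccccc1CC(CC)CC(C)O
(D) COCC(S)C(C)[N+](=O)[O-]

[OX2H][c] describes a hydroxyl oxygen attached to an aromatic carbon (a phenol).
(A) contains a hydroxyl group (-OH), which satisfies every atom and bond constraint.
(B) has a hydroxyl group (-OH) but the -OH is on an aliphatic carbon, not an aromatic c.
(C) has a hydroxyl group (-OH) but the -OH is on an aliphatic carbon, not an aromatic c.
(D) has a methoxy ether (-OCH3) but the oxygen has H0, not H1.
So the answer is (A).

A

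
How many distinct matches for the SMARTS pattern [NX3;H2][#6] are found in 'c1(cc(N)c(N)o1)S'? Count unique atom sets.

2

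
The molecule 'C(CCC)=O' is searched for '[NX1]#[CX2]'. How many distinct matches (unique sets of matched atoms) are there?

[NX1]#[CX2] is the SMARTS for a nitrile: a nitrogen triple-bonded to a two-connected carbon.
No fragment in the molecule satisfies every constraint, giving 0 matches.

0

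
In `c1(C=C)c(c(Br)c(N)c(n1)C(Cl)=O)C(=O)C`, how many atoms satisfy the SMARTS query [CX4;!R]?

1

The query [CX4;!R] means: aliphatic carbon with four total connections, not in a ring.
Check the 16 heavy atoms by environment: 1× n (aromatic, X2, in 6-ring) → no; 5× c (aromatic, X3, in 6-ring) → no; 1× Br (X1, acyclic) → no; 4× C (X3, acyclic) → no; 2× O (X1, acyclic) → no; 1× C (X4, acyclic) → match; 1× Cl (X1, acyclic) → no; 1× N (X3, acyclic) → no.
That gives 1 matching atom.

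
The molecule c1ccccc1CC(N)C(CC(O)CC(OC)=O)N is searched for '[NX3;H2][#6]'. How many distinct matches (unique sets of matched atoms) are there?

2

[NX3;H2][#6] is the SMARTS for a primary amine: a trivalent nitrogen with two H attached to carbon.
The molecule carries 2 separate instances of a primary amino group (-NH2) meeting every constraint; each maps to a distinct set of atoms, giving 2 matches.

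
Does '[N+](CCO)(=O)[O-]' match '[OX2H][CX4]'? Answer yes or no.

Yes

The pattern [OX2H][CX4] describes a hydroxyl oxygen bound to an sp3 (X4) carbon — an aliphatic alcohol.
The molecule carries a hydroxyl group (-OH), whose atoms satisfy every constraint of the query, so the pattern matches.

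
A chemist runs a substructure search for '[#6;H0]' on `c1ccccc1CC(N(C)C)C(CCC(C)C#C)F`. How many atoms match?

2

The query [#6;H0] means: any carbon with no attached hydrogen.
Check the 19 heavy atoms by environment: 3× C (H2) → no; 4× C (H1) → no; 3× C (H3) → no; 1× C (H0) → match; 1× F (H0) → no; 1× N (H0) → no; 1× c (aromatic, H0) → match; 5× c (aromatic, H1) → no.
Summing the matching environments: 1 + 1 = 2 matching atoms.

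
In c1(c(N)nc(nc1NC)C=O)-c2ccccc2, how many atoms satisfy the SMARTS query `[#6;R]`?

10

The query [#6;R] means: carbon that is part of a ring.
Check the 17 heavy atoms by environment: 2× n (aromatic, in 6-ring) → no; 10× c (aromatic, in 6-ring) → match; 2× N (acyclic) → no; 2× C (acyclic) → no; 1× O (acyclic) → no.
That gives 10 matching atoms.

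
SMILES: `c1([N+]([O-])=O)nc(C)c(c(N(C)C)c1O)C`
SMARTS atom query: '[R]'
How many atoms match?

The query [R] means: R matches any atom that is part of a ring.
Check the 15 heavy atoms by environment: 1× n (aromatic, in 6-ring) → match; 5× c (aromatic, in 6-ring) → match; 1× N (acyclic) → no; 4× C (acyclic) → no; 1× N (charge +1, acyclic) → no; 1× O (charge -1, acyclic) → no; 2× O (acyclic) → no.
Summing the matching environments: 1 + 5 = 6 matching atoms.

6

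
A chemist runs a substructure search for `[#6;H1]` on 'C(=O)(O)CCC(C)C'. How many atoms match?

1

The query [#6;H1] means: any carbon bearing exactly one hydrogen.
Check the 8 heavy atoms by environment: 2× C (H2) → no; 1× C (H1) → match; 2× C (H3) → no; 1× C (H0) → no; 1× O (H0) → no; 1× O (H1) → no.
That gives 1 matching atom.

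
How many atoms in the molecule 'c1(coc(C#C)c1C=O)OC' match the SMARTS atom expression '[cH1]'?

Check the 11 heavy atoms by environment: 1× o (aromatic, H0) → no; 3× c (aromatic, H0) → no; 1× c (aromatic, H1) → match; 1× C (H0) → no; 2× C (H1) → no; 2× O (H0) → no; 1× C (H3) → no.
That gives 1 matching atom.

1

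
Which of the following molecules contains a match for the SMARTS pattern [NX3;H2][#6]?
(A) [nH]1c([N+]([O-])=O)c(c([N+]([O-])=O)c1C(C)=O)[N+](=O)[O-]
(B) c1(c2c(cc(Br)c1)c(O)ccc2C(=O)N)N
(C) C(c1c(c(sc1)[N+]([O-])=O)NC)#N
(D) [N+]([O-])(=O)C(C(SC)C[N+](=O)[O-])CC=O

B

[NX3;H2][#6] describes a trivalent nitrogen with two H attached to carbon (a primary amine).
(A) has a nitro group (-[N+](=O)[O-]) but the nitrogen is [N+] with no H, not NX3H2.
(B) contains a primary amino group (-NH2), which satisfies every atom and bond constraint.
(C) has a nitro group (-[N+](=O)[O-]) but the nitrogen is [N+] with no H, not NX3H2.
(D) has a nitro group (-[N+](=O)[O-]) but the nitrogen is [N+] with no H, not NX3H2.
So the answer is (B).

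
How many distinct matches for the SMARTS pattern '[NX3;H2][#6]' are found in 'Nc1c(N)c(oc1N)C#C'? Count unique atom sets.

3

[NX3;H2][#6] is the SMARTS for a primary amine: a trivalent nitrogen with two H attached to carbon.
The molecule carries 3 separate instances of a primary amino group (-NH2) meeting every constraint; each maps to a distinct set of atoms, giving 3 matches.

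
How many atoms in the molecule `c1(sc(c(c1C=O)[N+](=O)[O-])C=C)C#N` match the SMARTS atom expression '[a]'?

The query [a] means: a matches any aromatic atom.
Check the 14 heavy atoms by environment: 1× s (aromatic) → match; 4× c (aromatic) → match; 1× N (charge +1) → no; 1× O (charge -1) → no; 2× O → no; 4× C → no; 1× N → no.
Summing the matching environments: 1 + 4 = 5 matching atoms.

5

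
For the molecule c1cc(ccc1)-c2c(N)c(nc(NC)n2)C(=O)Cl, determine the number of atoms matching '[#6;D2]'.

5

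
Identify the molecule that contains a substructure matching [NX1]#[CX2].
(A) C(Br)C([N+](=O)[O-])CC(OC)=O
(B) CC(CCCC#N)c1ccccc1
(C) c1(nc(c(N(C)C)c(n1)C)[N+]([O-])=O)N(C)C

[NX1]#[CX2] describes a nitrogen triple-bonded to a two-connected carbon (a nitrile).
(A) has a nitro group (-[N+](=O)[O-]) but there is no C#N triple bond.
(B) contains a nitrile (-C#N), which satisfies every atom and bond constraint.
(C) has a nitro group (-[N+](=O)[O-]) but there is no C#N triple bond.
So the answer is (B).

B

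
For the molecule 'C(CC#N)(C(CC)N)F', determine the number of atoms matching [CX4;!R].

The query [CX4;!R] means: aliphatic carbon with four total connections, not in a ring.
Check the 9 heavy atoms by environment: 5× C (X4, acyclic) → match; 1× N (X3, acyclic) → no; 1× F (X1, acyclic) → no; 1× C (X2, acyclic) → no; 1× N (X1, acyclic) → no.
That gives 5 matching atoms.

5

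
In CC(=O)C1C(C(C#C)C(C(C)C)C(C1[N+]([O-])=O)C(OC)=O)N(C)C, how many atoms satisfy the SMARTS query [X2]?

3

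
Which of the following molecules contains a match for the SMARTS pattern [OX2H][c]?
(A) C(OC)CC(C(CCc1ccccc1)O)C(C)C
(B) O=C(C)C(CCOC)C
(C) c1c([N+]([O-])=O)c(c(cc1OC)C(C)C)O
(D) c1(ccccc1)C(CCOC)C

[OX2H][c] describes a hydroxyl oxygen attached to an aromatic carbon (a phenol).
(A) has a hydroxyl group (-OH) but the -OH is on an aliphatic carbon, not an aromatic c.
(B) has a methoxy ether (-OCH3) but the oxygen has H0, not H1.
(C) contains a hydroxyl group (-OH), which satisfies every atom and bond constraint.
(D) has a methoxy ether (-OCH3) but the oxygen has H0, not H1.
So the answer is (C).

C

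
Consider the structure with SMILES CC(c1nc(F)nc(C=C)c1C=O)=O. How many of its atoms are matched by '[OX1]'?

2

The query [OX1] means: aliphatic oxygen with one total connection — typically a carbonyl =O or an oxide.
Check the 14 heavy atoms by environment: 2× n (aromatic, X2) → no; 4× c (aromatic, X3) → no; 4× C (X3) → no; 1× F (X1) → no; 2× O (X1) → match; 1× C (X4) → no.
That gives 2 matching atoms.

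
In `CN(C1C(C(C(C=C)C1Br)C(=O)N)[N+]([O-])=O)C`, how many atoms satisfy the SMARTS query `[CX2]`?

0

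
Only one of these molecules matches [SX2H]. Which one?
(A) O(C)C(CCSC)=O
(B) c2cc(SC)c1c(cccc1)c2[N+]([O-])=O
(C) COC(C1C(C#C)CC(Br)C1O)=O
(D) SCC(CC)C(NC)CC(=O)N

D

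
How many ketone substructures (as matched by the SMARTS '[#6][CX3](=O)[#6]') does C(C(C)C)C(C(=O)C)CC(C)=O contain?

2

[#6][CX3](=O)[#6] is the SMARTS for a ketone: a carbonyl carbon (no H) flanked by two carbons.
The molecule carries 2 separate instances of an acetyl/ketone group (-C(=O)CH3) meeting every constraint; each maps to a distinct set of atoms, giving 2 matches.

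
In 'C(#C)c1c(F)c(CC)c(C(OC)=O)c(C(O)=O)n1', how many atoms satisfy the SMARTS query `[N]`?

Check the 18 heavy atoms by environment: 1× n (aromatic) → no; 5× c (aromatic) → no; 7× C → no; 4× O → no; 1× F → no.
No environment satisfies the query, so 0 matching atoms.

0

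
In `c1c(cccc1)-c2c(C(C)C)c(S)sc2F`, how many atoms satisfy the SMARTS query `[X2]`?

2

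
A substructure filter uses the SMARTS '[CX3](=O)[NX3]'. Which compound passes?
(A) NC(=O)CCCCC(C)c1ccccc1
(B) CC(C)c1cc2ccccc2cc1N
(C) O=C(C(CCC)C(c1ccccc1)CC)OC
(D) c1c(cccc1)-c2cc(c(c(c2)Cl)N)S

A

[CX3](=O)[NX3] describes a carbonyl carbon bonded to a trivalent nitrogen (an amide).
(A) contains a primary amide (-C(=O)NH2), which satisfies every atom and bond constraint.
(B) has a primary amino group (-NH2) but the -NH2 is not attached to a carbonyl carbon.
(C) has a methyl-ester group (-C(=O)OCH3) but the carbonyl is bonded to O, not to an NX3 nitrogen.
(D) has a primary amino group (-NH2) but the -NH2 is not attached to a carbonyl carbon.
So the answer is (A).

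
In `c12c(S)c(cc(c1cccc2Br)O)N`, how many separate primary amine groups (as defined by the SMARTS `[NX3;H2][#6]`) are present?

[NX3;H2][#6] is the SMARTS for a primary amine: a trivalent nitrogen with two H attached to carbon.
Exactly one fragment in the molecule meets all constraints, giving 1 match.

1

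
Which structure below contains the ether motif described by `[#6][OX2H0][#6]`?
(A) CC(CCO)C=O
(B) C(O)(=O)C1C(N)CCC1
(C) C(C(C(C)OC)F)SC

C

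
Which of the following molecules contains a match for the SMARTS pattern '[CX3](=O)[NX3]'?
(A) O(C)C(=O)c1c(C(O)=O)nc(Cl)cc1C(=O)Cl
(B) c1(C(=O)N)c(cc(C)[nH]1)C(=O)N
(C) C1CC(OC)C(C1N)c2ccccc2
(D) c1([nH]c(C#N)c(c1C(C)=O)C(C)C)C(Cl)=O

B

[CX3](=O)[NX3] describes a carbonyl carbon bonded to a trivalent nitrogen (an amide).
(A) has a methyl-ester group (-C(=O)OCH3) but the carbonyl is bonded to O, not to an NX3 nitrogen.
(B) contains a primary amide (-C(=O)NH2), which satisfies every atom and bond constraint.
(C) has a primary amino group (-NH2) but the -NH2 is not attached to a carbonyl carbon.
(D) has a nitrile (-C#N) but the nitrile N is NX1 (triple-bonded), not NX3.
So the answer is (B).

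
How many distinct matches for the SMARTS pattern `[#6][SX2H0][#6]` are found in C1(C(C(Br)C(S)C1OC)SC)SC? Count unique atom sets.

2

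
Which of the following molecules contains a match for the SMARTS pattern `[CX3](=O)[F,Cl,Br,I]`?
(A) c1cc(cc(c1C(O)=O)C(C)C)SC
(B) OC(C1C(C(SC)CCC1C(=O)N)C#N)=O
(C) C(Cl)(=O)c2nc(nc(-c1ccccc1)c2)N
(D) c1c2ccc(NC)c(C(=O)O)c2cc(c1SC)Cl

[CX3](=O)[F,Cl,Br,I] describes a carbonyl carbon bonded to a halogen (an acyl halide).
(A) has a carboxylic acid group (-C(=O)OH) but the carbonyl is bonded to -OH, not to a halogen.
(B) has a carboxylic acid group (-C(=O)OH) but the carbonyl is bonded to -OH, not to a halogen.
(C) contains an acyl chloride (-C(=O)Cl), which satisfies every atom and bond constraint.
(D) has a chloro substituent but the Cl is not on a carbonyl carbon.
So the answer is (C).

C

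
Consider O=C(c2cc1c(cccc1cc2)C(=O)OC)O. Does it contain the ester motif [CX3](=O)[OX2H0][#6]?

The pattern [CX3](=O)[OX2H0][#6] describes a carbonyl carbon bonded to an oxygen that is itself bonded to carbon (no H on that O) — an ester.
The molecule carries a methyl-ester group (-C(=O)OCH3), whose atoms satisfy every constraint of the query, so the pattern matches.

Yes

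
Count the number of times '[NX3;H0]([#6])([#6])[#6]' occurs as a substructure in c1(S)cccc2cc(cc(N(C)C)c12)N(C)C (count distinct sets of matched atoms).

2

[NX3;H0]([#6])([#6])[#6] is the SMARTS for a tertiary amine: a trivalent nitrogen with no H, bonded to three carbons.
The molecule carries 2 separate instances of a dimethylamino group (-N(CH3)2) meeting every constraint; each maps to a distinct set of atoms, giving 2 matches.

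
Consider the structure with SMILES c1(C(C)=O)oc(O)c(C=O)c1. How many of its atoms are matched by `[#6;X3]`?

6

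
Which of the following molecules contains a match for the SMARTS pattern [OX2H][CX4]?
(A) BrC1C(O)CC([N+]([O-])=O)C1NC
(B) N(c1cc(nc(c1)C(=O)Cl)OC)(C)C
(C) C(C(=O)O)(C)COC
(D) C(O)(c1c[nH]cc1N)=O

[OX2H][CX4] describes a hydroxyl oxygen bound to an sp3 (X4) carbon (an aliphatic alcohol).
(A) contains a hydroxyl group (-OH), which satisfies every atom and bond constraint.
(B) has a methoxy ether (-OCH3) but the oxygen has H0 (ether), not H1.
(C) has a methoxy ether (-OCH3) but the oxygen has H0 (ether), not H1.
(D) has a carboxylic acid group (-C(=O)OH) but the -OH is on a CX3 carbonyl carbon, not a CX4 carbon.
So the answer is (A).

A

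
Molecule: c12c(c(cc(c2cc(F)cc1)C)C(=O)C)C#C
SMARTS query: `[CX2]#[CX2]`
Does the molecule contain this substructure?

Yes

The pattern [CX2]#[CX2] describes a carbon-carbon triple bond — an alkyne.
The molecule carries an ethynyl group (-C#CH), whose atoms satisfy every constraint of the query, so the pattern matches.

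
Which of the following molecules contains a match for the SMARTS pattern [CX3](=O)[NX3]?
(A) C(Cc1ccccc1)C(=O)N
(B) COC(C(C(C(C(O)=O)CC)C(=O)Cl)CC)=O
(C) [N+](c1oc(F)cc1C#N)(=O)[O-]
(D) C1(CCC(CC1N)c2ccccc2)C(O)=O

[CX3](=O)[NX3] describes a carbonyl carbon bonded to a trivalent nitrogen (an amide).
(A) contains a primary amide (-C(=O)NH2), which satisfies every atom and bond constraint.
(B) has a methyl-ester group (-C(=O)OCH3) but the carbonyl is bonded to O, not to an NX3 nitrogen.
(C) has a nitrile (-C#N) but the nitrile N is NX1 (triple-bonded), not NX3.
(D) has a primary amino group (-NH2) but the -NH2 is not attached to a carbonyl carbon.
So the answer is (A).

A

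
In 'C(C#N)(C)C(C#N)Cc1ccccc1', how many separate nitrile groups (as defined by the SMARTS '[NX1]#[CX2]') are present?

[NX1]#[CX2] is the SMARTS for a nitrile: a nitrogen triple-bonded to a two-connected carbon.
The molecule carries 2 separate instances of a nitrile (-C#N) meeting every constraint; each maps to a distinct set of atoms, giving 2 matches.

2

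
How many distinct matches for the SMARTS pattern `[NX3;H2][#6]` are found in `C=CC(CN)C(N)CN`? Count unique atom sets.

3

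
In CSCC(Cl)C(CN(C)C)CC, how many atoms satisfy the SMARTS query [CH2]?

3

The query [CH2] means: aliphatic carbon with exactly two hydrogens.
Check the 12 heavy atoms by environment: 3× C (H2) → match; 2× C (H1) → no; 1× S (H0) → no; 4× C (H3) → no; 1× Cl (H0) → no; 1× N (H0) → no.
That gives 3 matching atoms.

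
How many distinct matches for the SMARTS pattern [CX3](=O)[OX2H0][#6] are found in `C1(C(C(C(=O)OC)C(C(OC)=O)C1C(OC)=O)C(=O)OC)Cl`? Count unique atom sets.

4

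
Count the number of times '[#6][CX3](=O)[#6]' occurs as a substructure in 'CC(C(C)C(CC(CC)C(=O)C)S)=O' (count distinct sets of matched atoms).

[#6][CX3](=O)[#6] is the SMARTS for a ketone: a carbonyl carbon (no H) flanked by two carbons.
The molecule carries 2 separate instances of an acetyl/ketone group (-C(=O)CH3) meeting every constraint; each maps to a distinct set of atoms, giving 2 matches.

2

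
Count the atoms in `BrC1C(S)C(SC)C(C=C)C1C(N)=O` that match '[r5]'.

5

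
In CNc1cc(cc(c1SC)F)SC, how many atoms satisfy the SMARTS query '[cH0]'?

The query [cH0] means: aromatic carbon with no attached hydrogen (substituted or ring-fusion).
Check the 13 heavy atoms by environment: 4× c (aromatic, H0) → match; 2× c (aromatic, H1) → no; 1× N (H1) → no; 3× C (H3) → no; 2× S (H0) → no; 1× F (H0) → no.
That gives 4 matching atoms.

4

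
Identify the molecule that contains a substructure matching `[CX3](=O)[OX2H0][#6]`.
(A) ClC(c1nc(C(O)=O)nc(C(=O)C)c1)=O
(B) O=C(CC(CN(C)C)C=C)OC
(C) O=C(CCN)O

[CX3](=O)[OX2H0][#6] describes a carbonyl carbon bonded to an oxygen that is itself bonded to carbon (no H on that O) (an ester).
(A) has a carboxylic acid group (-C(=O)OH) but the singly-bonded O carries H (OX2H1, not H0).
(B) contains a methyl-ester group (-C(=O)OCH3), which satisfies every atom and bond constraint.
(C) has a carboxylic acid group (-C(=O)OH) but the singly-bonded O carries H (OX2H1, not H0).
So the answer is (B).

B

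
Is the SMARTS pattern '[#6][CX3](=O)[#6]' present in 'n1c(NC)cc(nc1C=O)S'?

The pattern [#6][CX3](=O)[#6] describes a carbonyl carbon (no H) flanked by two carbons — a ketone.
The closest candidate here is an aldehyde (-CHO), but the carbonyl carbon has H1, so it is not flanked by two carbons. No other fragment satisfies the full query, so there is no match.

No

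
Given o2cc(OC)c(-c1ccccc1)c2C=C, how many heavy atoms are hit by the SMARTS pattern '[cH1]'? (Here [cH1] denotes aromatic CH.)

6

The query [cH1] means: aromatic carbon bearing exactly one hydrogen.
Check the 15 heavy atoms by environment: 1× o (aromatic, H0) → no; 6× c (aromatic, H1) → match; 4× c (aromatic, H0) → no; 1× O (H0) → no; 1× C (H3) → no; 1× C (H1) → no; 1× C (H2) → no.
That gives 6 matching atoms.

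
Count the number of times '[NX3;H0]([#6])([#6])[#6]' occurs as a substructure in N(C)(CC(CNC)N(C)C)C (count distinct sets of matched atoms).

2

[NX3;H0]([#6])([#6])[#6] is the SMARTS for a tertiary amine: a trivalent nitrogen with no H, bonded to three carbons.
The molecule carries 2 separate instances of a dimethylamino group (-N(CH3)2) meeting every constraint; each maps to a distinct set of atoms, giving 2 matches.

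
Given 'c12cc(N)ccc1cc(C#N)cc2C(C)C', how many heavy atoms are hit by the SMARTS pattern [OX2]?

0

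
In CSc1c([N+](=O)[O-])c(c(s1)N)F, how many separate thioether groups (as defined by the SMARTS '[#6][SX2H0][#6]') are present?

[#6][SX2H0][#6] is the SMARTS for a thioether: an aliphatic sulfur bridging two carbons with no H on the sulfur.
Exactly one fragment in the molecule meets all constraints, giving 1 match.

1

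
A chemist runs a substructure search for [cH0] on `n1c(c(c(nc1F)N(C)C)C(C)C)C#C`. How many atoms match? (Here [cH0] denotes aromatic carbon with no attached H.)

4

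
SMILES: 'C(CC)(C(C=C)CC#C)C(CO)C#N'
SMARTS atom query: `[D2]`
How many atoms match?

6

Check the 14 heavy atoms by environment: 6× C (D2) → match; 3× C (D3) → no; 1× O (D1) → no; 3× C (D1) → no; 1× N (D1) → no.
That gives 6 matching atoms.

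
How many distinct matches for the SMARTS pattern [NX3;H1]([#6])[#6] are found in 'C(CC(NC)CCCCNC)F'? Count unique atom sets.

2

[NX3;H1]([#6])[#6] is the SMARTS for a secondary amine: a trivalent nitrogen with one H, bonded to two carbons.
The molecule carries 2 separate instances of an N-methylamino group (-NHCH3) meeting every constraint; each maps to a distinct set of atoms, giving 2 matches.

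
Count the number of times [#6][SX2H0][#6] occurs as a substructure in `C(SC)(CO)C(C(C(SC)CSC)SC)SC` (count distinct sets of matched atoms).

5

[#6][SX2H0][#6] is the SMARTS for a thioether: an aliphatic sulfur bridging two carbons with no H on the sulfur.
The molecule carries 5 separate instances of a methylthio ether (-SCH3) meeting every constraint; each maps to a distinct set of atoms, giving 5 matches.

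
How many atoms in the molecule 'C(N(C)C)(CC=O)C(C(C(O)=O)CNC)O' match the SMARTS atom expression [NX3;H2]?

Check the 16 heavy atoms by environment: 2× C (H2, X4) → no; 3× C (H1, X4) → no; 1× C (H0, X3) → no; 2× O (H0, X1) → no; 2× O (H1, X2) → no; 1× C (H1, X3) → no; 1× N (H0, X3) → no; 3× C (H3, X4) → no; 1× N (H1, X3) → no.
No environment satisfies the query, so 0 matching atoms.

0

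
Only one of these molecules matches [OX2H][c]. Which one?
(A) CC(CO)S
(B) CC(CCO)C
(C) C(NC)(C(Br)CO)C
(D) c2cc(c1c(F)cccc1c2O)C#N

D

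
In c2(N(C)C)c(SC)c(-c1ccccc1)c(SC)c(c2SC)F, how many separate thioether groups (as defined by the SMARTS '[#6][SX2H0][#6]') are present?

3

[#6][SX2H0][#6] is the SMARTS for a thioether: an aliphatic sulfur bridging two carbons with no H on the sulfur.
The molecule carries 3 separate instances of a methylthio ether (-SCH3) meeting every constraint; each maps to a distinct set of atoms, giving 3 matches.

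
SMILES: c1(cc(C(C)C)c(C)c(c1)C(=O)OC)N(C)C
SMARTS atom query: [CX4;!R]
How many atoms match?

7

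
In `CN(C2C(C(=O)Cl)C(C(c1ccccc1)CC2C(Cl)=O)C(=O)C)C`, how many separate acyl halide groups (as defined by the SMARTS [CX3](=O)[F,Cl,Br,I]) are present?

2

[CX3](=O)[F,Cl,Br,I] is the SMARTS for an acyl halide: a carbonyl carbon bonded to a halogen.
The molecule carries 2 separate instances of an acyl chloride (-C(=O)Cl) meeting every constraint; each maps to a distinct set of atoms, giving 2 matches.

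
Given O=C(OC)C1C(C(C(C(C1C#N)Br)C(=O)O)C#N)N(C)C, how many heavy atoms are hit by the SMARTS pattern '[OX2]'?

2

Check the 21 heavy atoms by environment: 9× C (X4) → no; 1× N (X3) → no; 2× C (X2) → no; 2× N (X1) → no; 2× C (X3) → no; 2× O (X1) → no; 2× O (X2) → match; 1× Br (X1) → no.
That gives 2 matching atoms.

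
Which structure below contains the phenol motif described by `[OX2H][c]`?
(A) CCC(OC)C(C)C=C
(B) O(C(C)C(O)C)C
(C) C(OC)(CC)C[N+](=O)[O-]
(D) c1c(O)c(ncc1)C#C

D

[OX2H][c] describes a hydroxyl oxygen attached to an aromatic carbon (a phenol).
(A) has a methoxy ether (-OCH3) but the oxygen has H0, not H1.
(B) has a hydroxyl group (-OH) but the -OH is on an aliphatic carbon, not an aromatic c.
(C) has a methoxy ether (-OCH3) but the oxygen has H0, not H1.
(D) contains a hydroxyl group (-OH), which satisfies every atom and bond constraint.
So the answer is (D).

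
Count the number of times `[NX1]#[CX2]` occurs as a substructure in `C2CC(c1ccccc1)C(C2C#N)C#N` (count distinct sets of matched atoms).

2

[NX1]#[CX2] is the SMARTS for a nitrile: a nitrogen triple-bonded to a two-connected carbon.
The molecule carries 2 separate instances of a nitrile (-C#N) meeting every constraint; each maps to a distinct set of atoms, giving 2 matches.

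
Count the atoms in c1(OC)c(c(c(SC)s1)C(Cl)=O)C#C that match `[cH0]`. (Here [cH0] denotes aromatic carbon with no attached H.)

The query [cH0] means: aromatic carbon with no attached hydrogen (substituted or ring-fusion).
Check the 14 heavy atoms by environment: 1× s (aromatic, H0) → no; 4× c (aromatic, H0) → match; 2× C (H0) → no; 1× C (H1) → no; 2× O (H0) → no; 1× Cl (H0) → no; 1× S (H0) → no; 2× C (H3) → no.
That gives 4 matching atoms.

4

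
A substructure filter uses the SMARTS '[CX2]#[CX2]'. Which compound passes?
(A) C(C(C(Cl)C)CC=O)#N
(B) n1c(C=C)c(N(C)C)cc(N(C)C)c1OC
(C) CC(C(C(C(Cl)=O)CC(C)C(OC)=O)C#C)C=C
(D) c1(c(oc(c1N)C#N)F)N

[CX2]#[CX2] describes a carbon-carbon triple bond (an alkyne).
(A) has a nitrile (-C#N) but the triple bond is C#N, not C#C.
(B) has a vinyl group (-CH=CH2) but the C=C is a double bond; both carbons are CX3, not CX2.
(C) contains an ethynyl group (-C#CH), which satisfies every atom and bond constraint.
(D) has a nitrile (-C#N) but the triple bond is C#N, not C#C.
So the answer is (C).

C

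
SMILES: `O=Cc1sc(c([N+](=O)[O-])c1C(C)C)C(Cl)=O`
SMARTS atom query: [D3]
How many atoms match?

7

The query [D3] means: atom with exactly three heavy-atom neighbours.
Check the 16 heavy atoms by environment: 1× s (aromatic, D2) → no; 4× c (aromatic, D3) → match; 2× C (D3) → match; 2× C (D1) → no; 3× O (D1) → no; 1× Cl (D1) → no; 1× N (charge +1, D3) → match; 1× O (charge -1, D1) → no; 1× C (D2) → no.
Summing the matching environments: 4 + 2 + 1 = 7 matching atoms.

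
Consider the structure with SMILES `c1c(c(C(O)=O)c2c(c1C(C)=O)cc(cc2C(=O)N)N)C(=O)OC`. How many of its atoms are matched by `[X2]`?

2

The query [X2] means: any atom with exactly two total connections (bonds + H).
Check the 24 heavy atoms by environment: 10× c (aromatic, X3) → no; 4× C (X3) → no; 4× O (X1) → no; 2× C (X4) → no; 2× N (X3) → no; 2× O (X2) → match.
That gives 2 matching atoms.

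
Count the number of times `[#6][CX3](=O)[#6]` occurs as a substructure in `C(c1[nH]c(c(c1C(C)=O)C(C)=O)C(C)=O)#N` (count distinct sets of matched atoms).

[#6][CX3](=O)[#6] is the SMARTS for a ketone: a carbonyl carbon (no H) flanked by two carbons.
The molecule carries 3 separate instances of an acetyl/ketone group (-C(=O)CH3) meeting every constraint; each maps to a distinct set of atoms, giving 3 matches.

3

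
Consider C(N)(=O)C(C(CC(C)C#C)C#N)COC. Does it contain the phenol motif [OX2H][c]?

The pattern [OX2H][c] describes a hydroxyl oxygen attached to an aromatic carbon — a phenol.
The closest candidate here is a methoxy ether (-OCH3), but the oxygen has H0, not H1. No other fragment satisfies the full query, so there is no match.

No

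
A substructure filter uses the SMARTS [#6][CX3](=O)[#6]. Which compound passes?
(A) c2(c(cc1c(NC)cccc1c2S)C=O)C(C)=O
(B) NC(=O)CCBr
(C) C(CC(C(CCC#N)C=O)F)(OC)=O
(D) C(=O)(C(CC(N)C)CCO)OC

A

[#6][CX3](=O)[#6] describes a carbonyl carbon (no H) flanked by two carbons (a ketone).
(A) contains an acetyl/ketone group (-C(=O)CH3), which satisfies every atom and bond constraint.
(B) has a primary amide (-C(=O)NH2) but one neighbour of the carbonyl carbon is N, not C.
(C) has a methyl-ester group (-C(=O)OCH3) but one neighbour of the carbonyl carbon is O, not C.
(D) has a methyl-ester group (-C(=O)OCH3) but one neighbour of the carbonyl carbon is O, not C.
So the answer is (A).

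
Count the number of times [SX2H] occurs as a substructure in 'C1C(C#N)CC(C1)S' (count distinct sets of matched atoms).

[SX2H] is the SMARTS for a thiol: an aliphatic sulfur with two connections, one being H.
Exactly one fragment in the molecule meets all constraints, giving 1 match.

1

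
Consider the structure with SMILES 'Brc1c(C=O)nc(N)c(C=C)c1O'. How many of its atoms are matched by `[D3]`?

5

The query [D3] means: atom with exactly three heavy-atom neighbours.
Check the 13 heavy atoms by environment: 1× n (aromatic, D2) → no; 5× c (aromatic, D3) → match; 2× C (D2) → no; 1× C (D1) → no; 1× N (D1) → no; 1× Br (D1) → no; 2× O (D1) → no.
That gives 5 matching atoms.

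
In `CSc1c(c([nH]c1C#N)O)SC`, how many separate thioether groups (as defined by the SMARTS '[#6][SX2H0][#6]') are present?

[#6][SX2H0][#6] is the SMARTS for a thioether: an aliphatic sulfur bridging two carbons with no H on the sulfur.
The molecule carries 2 separate instances of a methylthio ether (-SCH3) meeting every constraint; each maps to a distinct set of atoms, giving 2 matches.

2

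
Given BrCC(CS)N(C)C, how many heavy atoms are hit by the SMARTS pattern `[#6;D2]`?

2

The query [#6;D2] means: any carbon bonded to exactly two heavy atoms.
Check the 8 heavy atoms by environment: 2× C (D2) → match; 1× C (D3) → no; 1× Br (D1) → no; 1× N (D3) → no; 2× C (D1) → no; 1× S (D1) → no.
That gives 2 matching atoms.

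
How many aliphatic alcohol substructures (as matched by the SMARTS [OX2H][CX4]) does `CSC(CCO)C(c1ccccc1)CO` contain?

2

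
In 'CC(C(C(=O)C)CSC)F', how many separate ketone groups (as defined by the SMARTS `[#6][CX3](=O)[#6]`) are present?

1

[#6][CX3](=O)[#6] is the SMARTS for a ketone: a carbonyl carbon (no H) flanked by two carbons.
Exactly one fragment in the molecule meets all constraints, giving 1 match.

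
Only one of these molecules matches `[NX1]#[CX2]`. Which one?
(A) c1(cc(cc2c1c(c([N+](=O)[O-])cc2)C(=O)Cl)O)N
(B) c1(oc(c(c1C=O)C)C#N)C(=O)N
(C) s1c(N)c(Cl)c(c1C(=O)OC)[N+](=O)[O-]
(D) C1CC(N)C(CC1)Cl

[NX1]#[CX2] describes a nitrogen triple-bonded to a two-connected carbon (a nitrile).
(A) has a primary amino group (-NH2) but the nitrogen is NX3 (three connections), not NX1 triple-bonded.
(B) contains a nitrile (-C#N), which satisfies every atom and bond constraint.
(C) has a primary amino group (-NH2) but the nitrogen is NX3 (three connections), not NX1 triple-bonded.
(D) has a primary amino group (-NH2) but the nitrogen is NX3 (three connections), not NX1 triple-bonded.
So the answer is (B).

B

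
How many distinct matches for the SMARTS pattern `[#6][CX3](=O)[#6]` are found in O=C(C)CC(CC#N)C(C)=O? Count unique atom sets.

2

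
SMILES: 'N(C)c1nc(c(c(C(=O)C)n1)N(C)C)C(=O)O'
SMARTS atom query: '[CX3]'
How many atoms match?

The query [CX3] means: C with X3: aliphatic carbon with exactly 3 total connections.
Check the 17 heavy atoms by environment: 2× n (aromatic, X2) → no; 4× c (aromatic, X3) → no; 2× N (X3) → no; 4× C (X4) → no; 2× C (X3) → match; 2× O (X1) → no; 1× O (X2) → no.
That gives 2 matching atoms.

2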